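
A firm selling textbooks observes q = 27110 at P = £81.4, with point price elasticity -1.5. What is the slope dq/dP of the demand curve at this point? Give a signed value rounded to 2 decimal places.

-499.57

Ed = (dq/dP)·(P/q) ⇒ dq/dP = Ed·q/P = (-1.5)·27110/81.4 = -499.5700…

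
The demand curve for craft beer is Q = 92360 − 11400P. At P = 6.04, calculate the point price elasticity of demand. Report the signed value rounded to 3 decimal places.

-2.930

dQ/dP = −11400. At P = 6.04, Q = 92360 − 11400(6.04) = 23504.
Ed = (dQ/dP)·(P/Q) = −11400 × (6.04/23504) = -2.92954…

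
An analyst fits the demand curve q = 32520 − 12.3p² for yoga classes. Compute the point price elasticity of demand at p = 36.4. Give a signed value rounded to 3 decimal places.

-2.009

dq/dp = −2·12.3·p = -895.44. At p = 36.4, q = 16222.992.
Ed = (dq/dp)·(p/q) = (-895.44) × (36.4/16222.992) = -2.00912…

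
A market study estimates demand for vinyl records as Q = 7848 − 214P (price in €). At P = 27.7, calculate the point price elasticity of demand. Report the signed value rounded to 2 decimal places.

dQ/dP = −214. At P = 27.7, Q = 7848 − 214(27.7) = 1920.2.
Ed = (dQ/dP)·(P/Q) = −214 × (27.7/1920.2) = -3.0870…

-3.09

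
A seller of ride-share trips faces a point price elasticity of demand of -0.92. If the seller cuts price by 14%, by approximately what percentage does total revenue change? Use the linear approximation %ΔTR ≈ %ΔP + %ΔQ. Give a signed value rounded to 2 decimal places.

-1.12%

%ΔQ ≈ Ed × %ΔP = (-0.92) × (-14%) = +12.8800%
%ΔTR ≈ %ΔP + %ΔQ = (-14%) + (+12.8800%) = -1.1200%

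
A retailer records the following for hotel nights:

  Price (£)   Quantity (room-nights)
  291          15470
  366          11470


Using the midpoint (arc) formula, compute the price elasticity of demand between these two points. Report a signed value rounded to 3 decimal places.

-1.301

%ΔQ = (11470 − 15470) / [(15470 + 11470)/2] = -4000/13470 = -0.296956…
%ΔP = (366 − 291) / [(291 + 366)/2] = 75/328.5 = 0.228310…
Arc Ed = %ΔQ / %ΔP = (-4000/13470) / (75/328.5) = -1.30066…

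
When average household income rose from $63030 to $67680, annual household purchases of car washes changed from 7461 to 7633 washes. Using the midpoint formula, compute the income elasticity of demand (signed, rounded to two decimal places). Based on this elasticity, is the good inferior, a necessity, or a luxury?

0.32; necessity

%ΔQ = (7633 − 7461)/[( 7461 + 7633)/2] = 172/7547 = 0.022790…
%ΔIncome = (67680 − 63030)/[( 63030 + 67680)/2] = 4650/65355 = 0.071149…
E_income = (172/7547) / (4650/65355) = 0.3203…
0 < E_income < 1 ⇒ normal good, necessity.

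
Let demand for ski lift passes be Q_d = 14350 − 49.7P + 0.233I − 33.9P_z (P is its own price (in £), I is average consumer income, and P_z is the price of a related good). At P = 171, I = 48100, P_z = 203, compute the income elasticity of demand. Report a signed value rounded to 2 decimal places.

At the given values, Q_d = 14350 − 49.7(171) + 0.233(48100) − 33.9(203) = 10176.9.
∂Q_d/∂I = 0.233.
E = (0.233) × (48100/10176.9) = 1.1012…

1.10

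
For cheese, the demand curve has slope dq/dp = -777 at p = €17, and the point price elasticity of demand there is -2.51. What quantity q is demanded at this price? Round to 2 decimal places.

Ed = (dq/dp)·(p/q) ⇒ q = (dq/dp)·p/Ed = (-777)·17/(-2.51) = 5262.5498…

5262.55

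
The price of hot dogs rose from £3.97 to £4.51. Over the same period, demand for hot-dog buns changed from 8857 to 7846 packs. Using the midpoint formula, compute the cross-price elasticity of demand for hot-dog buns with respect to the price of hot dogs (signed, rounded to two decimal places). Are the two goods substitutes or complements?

-0.95; complements

%ΔQ_{hot-dog buns} = (7846 − 8857)/avg = -1011/8351.5 = -0.121056…
%ΔP_{hot dogs} = (4.51 − 3.97)/avg = 0.54/4.24 = 0.127358…
E_cross = (-1011/8351.5) / (0.54/4.24) = -0.9505…
E_cross < 0 ⇒ the goods are complements.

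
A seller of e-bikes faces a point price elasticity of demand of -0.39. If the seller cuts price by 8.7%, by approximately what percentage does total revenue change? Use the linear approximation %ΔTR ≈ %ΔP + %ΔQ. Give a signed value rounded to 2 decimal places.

%ΔQ ≈ Ed × %ΔP = (-0.39) × (-8.7%) = +3.3930%
%ΔTR ≈ %ΔP + %ΔQ = (-8.7%) + (+3.3930%) = -5.3070%

-5.31%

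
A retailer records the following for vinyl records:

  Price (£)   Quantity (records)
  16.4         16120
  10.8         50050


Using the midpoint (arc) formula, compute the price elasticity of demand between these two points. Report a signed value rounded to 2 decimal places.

-2.49

%ΔQ = (50050 − 16120) / [(16120 + 50050)/2] = 33930/33085 = 1.025540…
%ΔP = (10.8 − 16.4) / [(16.4 + 10.8)/2] = -5.6/13.6 = -0.411764…
Arc Ed = %ΔQ / %ΔP = (33930/33085) / (-5.6/13.6) = -2.4905…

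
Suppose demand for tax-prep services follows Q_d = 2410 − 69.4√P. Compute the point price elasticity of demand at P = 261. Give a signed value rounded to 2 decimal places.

dQ_d/dP = −69.4/(2√P) = -2.14788. At P = 261, Q_d = 1288.81.
Ed = (dQ_d/dP)·(P/Q_d) = (-2.14788) × (261/1288.81) = -0.4349…

-0.43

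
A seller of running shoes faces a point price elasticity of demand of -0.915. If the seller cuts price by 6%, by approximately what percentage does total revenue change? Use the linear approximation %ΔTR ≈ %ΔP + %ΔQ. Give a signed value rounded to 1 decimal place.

%ΔQ ≈ Ed × %ΔP = (-0.915) × (-6%) = +5.4900%
%ΔTR ≈ %ΔP + %ΔQ = (-6%) + (+5.4900%) = -0.5100%

-0.5%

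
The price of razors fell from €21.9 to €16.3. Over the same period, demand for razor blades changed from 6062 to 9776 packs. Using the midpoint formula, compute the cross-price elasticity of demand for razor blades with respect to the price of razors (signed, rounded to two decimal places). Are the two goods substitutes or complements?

%ΔQ_{razor blades} = (9776 − 6062)/avg = 3714/7919 = 0.468998…
%ΔP_{razors} = (16.3 − 21.9)/avg = -5.6/19.1 = -0.293193…
E_cross = (3714/7919) / (-5.6/19.1) = -1.5996…
E_cross < 0 ⇒ the goods are complements.

-1.60; complements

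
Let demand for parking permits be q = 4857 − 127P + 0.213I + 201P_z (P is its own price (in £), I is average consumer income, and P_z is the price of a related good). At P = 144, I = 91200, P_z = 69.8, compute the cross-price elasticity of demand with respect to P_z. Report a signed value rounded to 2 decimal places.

0.70

At the given values, q = 4857 − 127(144) + 0.213(91200) + 201(69.8) = 20024.4.
∂q/∂P_z = 201.
E = (201) × (69.8/20024.4) = 0.7006…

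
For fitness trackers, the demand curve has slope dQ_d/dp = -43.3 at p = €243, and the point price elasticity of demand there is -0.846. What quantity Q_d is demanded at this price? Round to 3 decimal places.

Ed = (dQ_d/dp)·(p/Q_d) ⇒ Q_d = (dQ_d/dp)·p/Ed = (-43.3)·243/(-0.846) = 12437.23404…

12437.234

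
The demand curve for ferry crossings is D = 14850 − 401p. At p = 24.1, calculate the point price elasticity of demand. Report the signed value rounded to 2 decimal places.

dD/dp = −401. At p = 24.1, D = 14850 − 401(24.1) = 5185.9.
Ed = (dD/dp)·(p/D) = −401 × (24.1/5185.9) = -1.8635…

-1.86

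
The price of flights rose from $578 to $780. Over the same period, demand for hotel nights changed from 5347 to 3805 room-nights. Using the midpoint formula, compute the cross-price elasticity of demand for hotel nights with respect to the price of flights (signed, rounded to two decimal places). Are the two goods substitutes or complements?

%ΔQ_{hotel nights} = (3805 − 5347)/avg = -1542/4576 = -0.336975…
%ΔP_{flights} = (780 − 578)/avg = 202/679 = 0.297496…
E_cross = (-1542/4576) / (202/679) = -1.1327…
E_cross < 0 ⇒ the goods are complements.

-1.13; complements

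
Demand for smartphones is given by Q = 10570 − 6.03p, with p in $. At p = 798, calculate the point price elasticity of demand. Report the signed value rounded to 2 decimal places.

-0.84

dQ/dp = −6.03. At p = 798, Q = 10570 − 6.03(798) = 5758.06.
Ed = (dQ/dp)·(p/Q) = −6.03 × (798/5758.06) = -0.8356…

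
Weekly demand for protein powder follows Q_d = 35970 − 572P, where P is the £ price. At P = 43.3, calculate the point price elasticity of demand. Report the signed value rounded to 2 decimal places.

-2.21

dQ_d/dP = −572. At P = 43.3, Q_d = 35970 − 572(43.3) = 11202.4.
Ed = (dQ_d/dP)·(P/Q_d) = −572 × (43.3/11202.4) = -2.2109…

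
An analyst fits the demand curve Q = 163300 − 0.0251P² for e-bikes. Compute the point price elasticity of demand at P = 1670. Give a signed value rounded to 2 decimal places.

dQ/dP = −2·0.0251·P = -83.834. At P = 1670, Q = 93298.61.
Ed = (dQ/dP)·(P/Q) = (-83.834) × (1670/93298.61) = -1.5005…

-1.50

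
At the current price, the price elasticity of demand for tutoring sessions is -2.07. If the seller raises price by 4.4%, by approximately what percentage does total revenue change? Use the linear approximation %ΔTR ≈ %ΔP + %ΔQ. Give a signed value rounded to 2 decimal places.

-4.71%

%ΔQ ≈ Ed × %ΔP = (-2.07) × (+4.4%) = -9.1080%
%ΔTR ≈ %ΔP + %ΔQ = (+4.4%) + (-9.1080%) = -4.7080%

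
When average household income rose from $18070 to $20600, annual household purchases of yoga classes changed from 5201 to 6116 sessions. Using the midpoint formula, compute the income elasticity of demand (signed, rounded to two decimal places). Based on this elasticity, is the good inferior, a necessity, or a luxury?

%ΔQ = (6116 − 5201)/[( 5201 + 6116)/2] = 915/5658.5 = 0.161703…
%ΔIncome = (20600 − 18070)/[( 18070 + 20600)/2] = 2530/19335 = 0.130850…
E_income = (915/5658.5) / (2530/19335) = 1.2357…
E_income > 1 ⇒ normal good, luxury.

1.24; luxury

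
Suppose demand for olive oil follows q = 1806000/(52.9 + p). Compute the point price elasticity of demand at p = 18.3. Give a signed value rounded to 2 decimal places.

-0.26

dq/dp = −1806000/(52.9 + p)² = -356.252. At p = 18.3, q = 25365.2.
Ed = (dq/dp)·(p/q) = (-356.252) × (18.3/25365.2) = -0.2570…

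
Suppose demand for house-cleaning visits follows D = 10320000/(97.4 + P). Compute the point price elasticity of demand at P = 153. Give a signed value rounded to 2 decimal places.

-0.61

dD/dP = −10320000/(97.4 + P)² = -164.593. At P = 153, D = 41214.1.
Ed = (dD/dP)·(P/D) = (-164.593) × (153/41214.1) = -0.6110…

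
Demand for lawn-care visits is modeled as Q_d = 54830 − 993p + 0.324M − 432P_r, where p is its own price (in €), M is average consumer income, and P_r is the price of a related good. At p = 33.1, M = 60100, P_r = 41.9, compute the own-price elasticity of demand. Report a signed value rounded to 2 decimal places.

-1.41

At the given values, Q_d = 54830 − 993(33.1) + 0.324(60100) − 432(41.9) = 23333.3.
∂Q_d/∂p = −993.
E = (-993) × (33.1/23333.3) = -1.4086…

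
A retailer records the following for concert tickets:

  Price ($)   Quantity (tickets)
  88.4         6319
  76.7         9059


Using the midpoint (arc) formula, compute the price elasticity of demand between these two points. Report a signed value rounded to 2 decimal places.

%ΔQ = (9059 − 6319) / [(6319 + 9059)/2] = 2740/7689 = 0.356353…
%ΔP = (76.7 − 88.4) / [(88.4 + 76.7)/2] = -11.7/82.55 = -0.141732…
Arc Ed = %ΔQ / %ΔP = (2740/7689) / (-11.7/82.55) = -2.5142…

-2.51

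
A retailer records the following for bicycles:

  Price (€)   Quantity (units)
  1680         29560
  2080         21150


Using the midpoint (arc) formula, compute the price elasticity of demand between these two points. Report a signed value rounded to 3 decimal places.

-1.559

%ΔQ = (21150 − 29560) / [(29560 + 21150)/2] = -8410/25355 = -0.331690…
%ΔP = (2080 − 1680) / [(1680 + 2080)/2] = 400/1880 = 0.212765…
Arc Ed = %ΔQ / %ΔP = (-8410/25355) / (400/1880) = -1.55894…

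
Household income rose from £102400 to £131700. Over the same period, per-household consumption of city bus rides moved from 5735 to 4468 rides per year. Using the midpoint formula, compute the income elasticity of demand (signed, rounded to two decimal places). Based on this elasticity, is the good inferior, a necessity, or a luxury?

%ΔQ = (4468 − 5735)/[( 5735 + 4468)/2] = -1267/5101.5 = -0.248358…
%ΔIncome = (131700 − 102400)/[( 102400 + 131700)/2] = 29300/117050 = 0.250320…
E_income = (-1267/5101.5) / (29300/117050) = -0.9921…
E_income < 0 ⇒ inferior good.

-0.99; inferior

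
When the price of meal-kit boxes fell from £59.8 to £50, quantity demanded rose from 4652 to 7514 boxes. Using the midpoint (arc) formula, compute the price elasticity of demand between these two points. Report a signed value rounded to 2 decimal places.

-2.64

%ΔQ = (7514 − 4652) / [(4652 + 7514)/2] = 2862/6083 = 0.470491…
%ΔP = (50 − 59.8) / [(59.8 + 50)/2] = -9.8/54.9 = -0.178506…
Arc Ed = %ΔQ / %ΔP = (2862/6083) / (-9.8/54.9) = -2.6357…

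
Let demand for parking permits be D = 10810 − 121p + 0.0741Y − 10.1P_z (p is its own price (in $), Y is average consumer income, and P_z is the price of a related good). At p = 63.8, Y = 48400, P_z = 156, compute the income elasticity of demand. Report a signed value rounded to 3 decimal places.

0.703

At the given values, D = 10810 − 121(63.8) + 0.0741(48400) − 10.1(156) = 5101.04.
∂D/∂Y = 0.0741.
E = (0.0741) × (48400/5101.04) = 0.70308…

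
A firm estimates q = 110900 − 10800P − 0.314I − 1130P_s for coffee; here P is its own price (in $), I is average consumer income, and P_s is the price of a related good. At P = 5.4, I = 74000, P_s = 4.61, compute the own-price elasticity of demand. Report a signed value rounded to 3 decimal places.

At the given values, q = 110900 − 10800(5.4) − 0.314(74000) − 1130(4.61) = 24134.7.
∂q/∂P = −10800.
E = (-10800) × (5.4/24134.7) = -2.41643…

-2.416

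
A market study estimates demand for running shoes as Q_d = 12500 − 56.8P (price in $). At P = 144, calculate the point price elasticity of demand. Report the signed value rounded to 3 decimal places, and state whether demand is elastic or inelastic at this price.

-1.893; elastic

dQ_d/dP = −56.8. At P = 144, Q_d = 12500 − 56.8(144) = 4320.8.
Ed = (dQ_d/dP)·(P/Q_d) = −56.8 × (144/4320.8) = -1.89298…
|Ed| = 1.893 > 1, so demand is elastic.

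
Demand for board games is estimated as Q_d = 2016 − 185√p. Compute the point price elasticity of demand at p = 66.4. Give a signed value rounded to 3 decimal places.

-1.482

dQ_d/dp = −185/(2√p) = -11.3516. At p = 66.4, Q_d = 508.505.
Ed = (dQ_d/dp)·(p/Q_d) = (-11.3516) × (66.4/508.505) = -1.48227…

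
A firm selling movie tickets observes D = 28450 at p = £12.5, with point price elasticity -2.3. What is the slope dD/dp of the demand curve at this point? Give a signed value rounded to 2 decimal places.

-5234.80

Ed = (dD/dp)·(p/D) ⇒ dD/dp = Ed·D/p = (-2.3)·28450/12.5 = -5234.8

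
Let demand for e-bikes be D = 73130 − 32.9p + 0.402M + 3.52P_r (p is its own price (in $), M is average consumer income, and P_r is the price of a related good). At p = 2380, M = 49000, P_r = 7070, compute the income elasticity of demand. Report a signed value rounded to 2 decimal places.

At the given values, D = 73130 − 32.9(2380) + 0.402(49000) + 3.52(7070) = 39412.4.
∂D/∂M = 0.402.
E = (0.402) × (49000/39412.4) = 0.4997…

0.50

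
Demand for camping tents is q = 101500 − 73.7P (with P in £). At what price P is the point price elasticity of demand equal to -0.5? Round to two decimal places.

Ed = −73.7P/(101500 − 73.7P). Set this equal to -0.5:
73.7P = 0.5·(101500 − 73.7P) ⇒ 73.7P(1 + 0.5) = 0.5·101500
P = 0.5·101500 / (73.7·1.5) = 459.0682…

459.07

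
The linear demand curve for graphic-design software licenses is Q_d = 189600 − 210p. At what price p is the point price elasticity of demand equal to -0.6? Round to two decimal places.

Ed = −210p/(189600 − 210p). Set this equal to -0.6:
210p = 0.6·(189600 − 210p) ⇒ 210p(1 + 0.6) = 0.6·189600
p = 0.6·189600 / (210·1.6) = 338.5714…

338.57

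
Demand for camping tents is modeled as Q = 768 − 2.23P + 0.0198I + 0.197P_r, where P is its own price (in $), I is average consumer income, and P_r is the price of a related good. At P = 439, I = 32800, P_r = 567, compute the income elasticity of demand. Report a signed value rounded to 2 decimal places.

At the given values, Q = 768 − 2.23(439) + 0.0198(32800) + 0.197(567) = 550.169.
∂Q/∂I = 0.0198.
E = (0.0198) × (32800/550.169) = 1.1804…

1.18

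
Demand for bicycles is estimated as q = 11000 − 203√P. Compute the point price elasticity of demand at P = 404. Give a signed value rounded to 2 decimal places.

dq/dP = −203/(2√P) = -5.04981. At P = 404, q = 6919.75.
Ed = (dq/dP)·(P/q) = (-5.04981) × (404/6919.75) = -0.2948…

-0.29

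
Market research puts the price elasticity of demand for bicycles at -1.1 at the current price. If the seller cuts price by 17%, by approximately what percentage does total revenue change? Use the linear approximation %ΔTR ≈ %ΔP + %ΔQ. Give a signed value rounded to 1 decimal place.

+1.7%

%ΔQ ≈ Ed × %ΔP = (-1.1) × (-17%) = +18.7000%
%ΔTR ≈ %ΔP + %ΔQ = (-17%) + (+18.7000%) = +1.7000%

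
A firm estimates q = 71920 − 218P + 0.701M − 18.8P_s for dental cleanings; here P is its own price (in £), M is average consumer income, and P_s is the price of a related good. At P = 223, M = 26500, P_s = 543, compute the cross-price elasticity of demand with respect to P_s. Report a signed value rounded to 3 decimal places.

-0.322

At the given values, q = 71920 − 218(223) + 0.701(26500) − 18.8(543) = 31674.1.
∂q/∂P_s = -18.8.
E = (-18.8) × (543/31674.1) = -0.32229…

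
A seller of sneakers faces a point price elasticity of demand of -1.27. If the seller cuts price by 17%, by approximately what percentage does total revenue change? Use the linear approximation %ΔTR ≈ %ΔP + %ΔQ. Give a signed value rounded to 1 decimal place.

%ΔQ ≈ Ed × %ΔP = (-1.27) × (-17%) = +21.5900%
%ΔTR ≈ %ΔP + %ΔQ = (-17%) + (+21.5900%) = +4.5900%

+4.6%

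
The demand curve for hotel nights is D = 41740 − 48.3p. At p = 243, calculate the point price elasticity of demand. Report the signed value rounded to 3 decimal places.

dD/dp = −48.3. At p = 243, D = 41740 − 48.3(243) = 30003.1.
Ed = (dD/dp)·(p/D) = −48.3 × (243/30003.1) = -0.39118…

-0.391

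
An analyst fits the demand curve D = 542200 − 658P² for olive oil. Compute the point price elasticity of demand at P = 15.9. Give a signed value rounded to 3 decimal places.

-0.885

dD/dP = −2·658·P = -20924.4. At P = 15.9, D = 375851.02.
Ed = (dD/dP)·(P/D) = (-20924.4) × (15.9/375851.02) = -0.88518…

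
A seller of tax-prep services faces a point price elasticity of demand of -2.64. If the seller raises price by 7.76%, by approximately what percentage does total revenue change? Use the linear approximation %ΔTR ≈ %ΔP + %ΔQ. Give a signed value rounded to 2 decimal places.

%ΔQ ≈ Ed × %ΔP = (-2.64) × (+7.76%) = -20.4864%
%ΔTR ≈ %ΔP + %ΔQ = (+7.76%) + (-20.4864%) = -12.7264%

-12.73%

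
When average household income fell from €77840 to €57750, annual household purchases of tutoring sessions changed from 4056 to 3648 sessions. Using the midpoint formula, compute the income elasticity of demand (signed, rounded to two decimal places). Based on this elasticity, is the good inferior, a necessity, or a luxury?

%ΔQ = (3648 − 4056)/[( 4056 + 3648)/2] = -408/3852 = -0.105919…
%ΔIncome = (57750 − 77840)/[( 77840 + 57750)/2] = -20090/67795 = -0.296334…
E_income = (-408/3852) / (-20090/67795) = 0.3574…
0 < E_income < 1 ⇒ normal good, necessity.

0.36; necessity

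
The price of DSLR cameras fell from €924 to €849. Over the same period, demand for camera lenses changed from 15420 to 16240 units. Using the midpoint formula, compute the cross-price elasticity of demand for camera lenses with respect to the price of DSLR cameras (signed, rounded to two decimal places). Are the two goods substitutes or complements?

%ΔQ_{camera lenses} = (16240 − 15420)/avg = 820/15830 = 0.051800…
%ΔP_{DSLR cameras} = (849 − 924)/avg = -75/886.5 = -0.084602…
E_cross = (820/15830) / (-75/886.5) = -0.6122…
E_cross < 0 ⇒ the goods are complements.

-0.61; complements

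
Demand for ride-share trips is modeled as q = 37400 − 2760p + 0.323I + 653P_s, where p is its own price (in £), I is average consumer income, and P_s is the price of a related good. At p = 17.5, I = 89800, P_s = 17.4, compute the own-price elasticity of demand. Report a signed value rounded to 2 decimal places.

At the given values, q = 37400 − 2760(17.5) + 0.323(89800) + 653(17.4) = 29467.6.
∂q/∂p = −2760.
E = (-2760) × (17.5/29467.6) = -1.6390…

-1.64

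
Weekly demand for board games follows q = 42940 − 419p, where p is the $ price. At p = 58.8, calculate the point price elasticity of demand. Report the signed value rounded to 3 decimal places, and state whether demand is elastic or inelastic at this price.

dq/dp = −419. At p = 58.8, q = 42940 − 419(58.8) = 18302.8.
Ed = (dq/dp)·(p/q) = −419 × (58.8/18302.8) = -1.34608…
|Ed| = 1.346 > 1, so demand is elastic.

-1.346; elastic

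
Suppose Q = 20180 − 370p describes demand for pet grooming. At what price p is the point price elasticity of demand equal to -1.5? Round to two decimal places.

32.72

Ed = −370p/(20180 − 370p). Set this equal to -1.5:
370p = 1.5·(20180 − 370p) ⇒ 370p(1 + 1.5) = 1.5·20180
p = 1.5·20180 / (370·2.5) = 32.7243…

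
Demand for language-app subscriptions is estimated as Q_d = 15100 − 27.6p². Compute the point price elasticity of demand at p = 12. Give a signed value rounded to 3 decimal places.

dQ_d/dp = −2·27.6·p = -662.4. At p = 12, Q_d = 11125.6.
Ed = (dQ_d/dp)·(p/Q_d) = (-662.4) × (12/11125.6) = -0.71446…

-0.714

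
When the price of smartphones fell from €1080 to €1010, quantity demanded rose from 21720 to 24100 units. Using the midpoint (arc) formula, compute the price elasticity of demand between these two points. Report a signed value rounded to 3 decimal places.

%ΔQ = (24100 − 21720) / [(21720 + 24100)/2] = 2380/22910 = 0.103884…
%ΔP = (1010 − 1080) / [(1080 + 1010)/2] = -70/1045 = -0.066985…
Arc Ed = %ΔQ / %ΔP = (2380/22910) / (-70/1045) = -1.55085…

-1.551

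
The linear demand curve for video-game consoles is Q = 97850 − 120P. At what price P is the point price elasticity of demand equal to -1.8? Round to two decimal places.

Ed = −120P/(97850 − 120P). Set this equal to -1.8:
120P = 1.8·(97850 − 120P) ⇒ 120P(1 + 1.8) = 1.8·97850
P = 1.8·97850 / (120·2.8) = 524.1964…

524.20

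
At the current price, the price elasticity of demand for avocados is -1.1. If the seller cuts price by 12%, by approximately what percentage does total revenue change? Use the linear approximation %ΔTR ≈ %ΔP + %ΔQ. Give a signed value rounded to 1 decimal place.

+1.2%

%ΔQ ≈ Ed × %ΔP = (-1.1) × (-12%) = +13.2000%
%ΔTR ≈ %ΔP + %ΔQ = (-12%) + (+13.2000%) = +1.2000%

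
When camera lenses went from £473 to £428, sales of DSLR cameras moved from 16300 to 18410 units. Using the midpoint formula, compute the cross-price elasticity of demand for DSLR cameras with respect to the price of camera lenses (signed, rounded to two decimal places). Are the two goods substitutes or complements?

-1.22; complements

%ΔQ_{DSLR cameras} = (18410 − 16300)/avg = 2110/17355 = 0.121578…
%ΔP_{camera lenses} = (428 − 473)/avg = -45/450.5 = -0.099889…
E_cross = (2110/17355) / (-45/450.5) = -1.2171…
E_cross < 0 ⇒ the goods are complements.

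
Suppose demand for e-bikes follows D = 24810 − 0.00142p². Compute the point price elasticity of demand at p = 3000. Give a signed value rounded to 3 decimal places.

-2.125

dD/dp = −2·0.00142·p = -8.52. At p = 3000, D = 12030.
Ed = (dD/dp)·(p/D) = (-8.52) × (3000/12030) = -2.12468…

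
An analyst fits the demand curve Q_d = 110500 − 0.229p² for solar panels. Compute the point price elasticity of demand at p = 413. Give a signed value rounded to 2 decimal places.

-1.09

dQ_d/dp = −2·0.229·p = -189.154. At p = 413, Q_d = 71439.699.
Ed = (dQ_d/dp)·(p/Q_d) = (-189.154) × (413/71439.699) = -1.0935…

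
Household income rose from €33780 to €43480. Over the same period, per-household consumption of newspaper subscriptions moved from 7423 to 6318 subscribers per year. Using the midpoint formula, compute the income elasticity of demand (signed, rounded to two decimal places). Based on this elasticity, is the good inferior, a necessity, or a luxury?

%ΔQ = (6318 − 7423)/[( 7423 + 6318)/2] = -1105/6870.5 = -0.160832…
%ΔIncome = (43480 − 33780)/[( 33780 + 43480)/2] = 9700/38630 = 0.251100…
E_income = (-1105/6870.5) / (9700/38630) = -0.6405…
E_income < 0 ⇒ inferior good.

-0.64; inferior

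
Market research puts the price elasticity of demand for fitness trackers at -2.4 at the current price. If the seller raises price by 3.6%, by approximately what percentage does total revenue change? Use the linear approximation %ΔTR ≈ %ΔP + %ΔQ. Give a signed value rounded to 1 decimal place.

%ΔQ ≈ Ed × %ΔP = (-2.4) × (+3.6%) = -8.6400%
%ΔTR ≈ %ΔP + %ΔQ = (+3.6%) + (-8.6400%) = -5.0400%

-5.0%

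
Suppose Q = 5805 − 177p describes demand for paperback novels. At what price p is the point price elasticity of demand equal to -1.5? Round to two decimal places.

19.68

Ed = −177p/(5805 − 177p). Set this equal to -1.5:
177p = 1.5·(5805 − 177p) ⇒ 177p(1 + 1.5) = 1.5·5805
p = 1.5·5805 / (177·2.5) = 19.6779…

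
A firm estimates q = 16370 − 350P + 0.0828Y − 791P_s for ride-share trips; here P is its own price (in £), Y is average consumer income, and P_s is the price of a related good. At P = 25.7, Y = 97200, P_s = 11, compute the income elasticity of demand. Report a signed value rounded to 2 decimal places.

At the given values, q = 16370 − 350(25.7) + 0.0828(97200) − 791(11) = 6722.16.
∂q/∂Y = 0.0828.
E = (0.0828) × (97200/6722.16) = 1.1972…

1.20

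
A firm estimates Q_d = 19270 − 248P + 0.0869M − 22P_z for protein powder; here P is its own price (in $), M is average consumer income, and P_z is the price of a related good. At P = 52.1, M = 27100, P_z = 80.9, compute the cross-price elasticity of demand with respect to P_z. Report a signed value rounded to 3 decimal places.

-0.257

At the given values, Q_d = 19270 − 248(52.1) + 0.0869(27100) − 22(80.9) = 6924.39.
∂Q_d/∂P_z = -22.
E = (-22) × (80.9/6924.39) = -0.25703…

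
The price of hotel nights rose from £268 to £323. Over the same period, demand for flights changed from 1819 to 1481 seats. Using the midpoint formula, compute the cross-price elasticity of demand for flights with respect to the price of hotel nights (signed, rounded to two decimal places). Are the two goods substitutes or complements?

%ΔQ_{flights} = (1481 − 1819)/avg = -338/1650 = -0.204848…
%ΔP_{hotel nights} = (323 − 268)/avg = 55/295.5 = 0.186125…
E_cross = (-338/1650) / (55/295.5) = -1.1005…
E_cross < 0 ⇒ the goods are complements.

-1.10; complements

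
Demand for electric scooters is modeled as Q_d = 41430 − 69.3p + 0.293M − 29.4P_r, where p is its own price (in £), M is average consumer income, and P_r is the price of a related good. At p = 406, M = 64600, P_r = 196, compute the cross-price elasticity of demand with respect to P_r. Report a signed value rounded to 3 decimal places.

-0.218

At the given values, Q_d = 41430 − 69.3(406) + 0.293(64600) − 29.4(196) = 26459.6.
∂Q_d/∂P_r = -29.4.
E = (-29.4) × (196/26459.6) = -0.21778…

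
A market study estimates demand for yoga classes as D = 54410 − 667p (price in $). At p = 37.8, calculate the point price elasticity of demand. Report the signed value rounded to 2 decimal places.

dD/dp = −667. At p = 37.8, D = 54410 − 667(37.8) = 29197.4.
Ed = (dD/dp)·(p/D) = −667 × (37.8/29197.4) = -0.8635…

-0.86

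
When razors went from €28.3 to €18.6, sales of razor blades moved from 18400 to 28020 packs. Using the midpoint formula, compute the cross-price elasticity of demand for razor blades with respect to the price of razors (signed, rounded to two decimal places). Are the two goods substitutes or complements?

%ΔQ_{razor blades} = (28020 − 18400)/avg = 9620/23210 = 0.414476…
%ΔP_{razors} = (18.6 − 28.3)/avg = -9.7/23.45 = -0.413646…
E_cross = (9620/23210) / (-9.7/23.45) = -1.0020…
E_cross < 0 ⇒ the goods are complements.

-1.00; complements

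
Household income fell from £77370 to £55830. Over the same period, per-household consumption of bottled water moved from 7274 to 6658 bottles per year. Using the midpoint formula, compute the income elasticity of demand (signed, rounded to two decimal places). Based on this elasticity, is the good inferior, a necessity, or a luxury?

%ΔQ = (6658 − 7274)/[( 7274 + 6658)/2] = -616/6966 = -0.088429…
%ΔIncome = (55830 − 77370)/[( 77370 + 55830)/2] = -21540/66600 = -0.323423…
E_income = (-616/6966) / (-21540/66600) = 0.2734…
0 < E_income < 1 ⇒ normal good, necessity.

0.27; necessity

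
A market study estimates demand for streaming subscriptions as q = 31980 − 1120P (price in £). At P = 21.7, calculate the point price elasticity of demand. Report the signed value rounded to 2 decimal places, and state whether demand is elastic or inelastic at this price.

-3.17; elastic

dq/dP = −1120. At P = 21.7, q = 31980 − 1120(21.7) = 7676.
Ed = (dq/dP)·(P/q) = −1120 × (21.7/7676) = -3.1662…
|Ed| = 3.17 > 1, so demand is elastic.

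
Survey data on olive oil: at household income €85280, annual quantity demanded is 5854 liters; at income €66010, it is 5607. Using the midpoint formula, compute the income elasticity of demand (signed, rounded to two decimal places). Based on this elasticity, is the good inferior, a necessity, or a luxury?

%ΔQ = (5607 − 5854)/[( 5854 + 5607)/2] = -247/5730.5 = -0.043102…
%ΔIncome = (66010 − 85280)/[( 85280 + 66010)/2] = -19270/75645 = -0.254742…
E_income = (-247/5730.5) / (-19270/75645) = 0.1692…
0 < E_income < 1 ⇒ normal good, necessity.

0.17; necessity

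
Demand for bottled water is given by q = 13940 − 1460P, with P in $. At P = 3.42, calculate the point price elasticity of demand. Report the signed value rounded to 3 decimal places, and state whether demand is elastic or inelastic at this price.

-0.558; inelastic

dq/dP = −1460. At P = 3.42, q = 13940 − 1460(3.42) = 8946.8.
Ed = (dq/dP)·(P/q) = −1460 × (3.42/8946.8) = -0.55809…
|Ed| = 0.558 < 1, so demand is inelastic.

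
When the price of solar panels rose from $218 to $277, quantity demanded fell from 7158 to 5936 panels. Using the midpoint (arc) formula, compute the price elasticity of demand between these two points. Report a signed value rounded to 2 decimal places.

%ΔQ = (5936 − 7158) / [(7158 + 5936)/2] = -1222/6547 = -0.186650…
%ΔP = (277 − 218) / [(218 + 277)/2] = 59/247.5 = 0.238383…
Arc Ed = %ΔQ / %ΔP = (-1222/6547) / (59/247.5) = -0.7829…

-0.78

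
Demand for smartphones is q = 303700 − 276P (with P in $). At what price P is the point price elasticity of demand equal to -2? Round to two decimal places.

Ed = −276P/(303700 − 276P). Set this equal to -2:
276P = 2·(303700 − 276P) ⇒ 276P(1 + 2) = 2·303700
P = 2·303700 / (276·3) = 733.5748…

733.57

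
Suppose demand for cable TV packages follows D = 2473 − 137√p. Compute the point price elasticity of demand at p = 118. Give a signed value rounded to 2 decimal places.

dD/dp = −137/(2√p) = -6.30594. At p = 118, D = 984.799.
Ed = (dD/dp)·(p/D) = (-6.30594) × (118/984.799) = -0.7555…

-0.76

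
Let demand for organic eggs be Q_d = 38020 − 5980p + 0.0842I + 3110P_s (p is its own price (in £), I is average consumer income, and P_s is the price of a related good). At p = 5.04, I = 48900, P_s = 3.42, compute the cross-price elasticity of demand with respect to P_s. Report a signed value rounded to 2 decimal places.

At the given values, Q_d = 38020 − 5980(5.04) + 0.0842(48900) + 3110(3.42) = 22634.38.
∂Q_d/∂P_s = 3110.
E = (3110) × (3.42/22634.38) = 0.4699…

0.47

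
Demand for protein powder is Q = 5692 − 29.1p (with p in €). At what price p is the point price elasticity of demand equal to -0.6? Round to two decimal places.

73.35

Ed = −29.1p/(5692 − 29.1p). Set this equal to -0.6:
29.1p = 0.6·(5692 − 29.1p) ⇒ 29.1p(1 + 0.6) = 0.6·5692
p = 0.6·5692 / (29.1·1.6) = 73.3505…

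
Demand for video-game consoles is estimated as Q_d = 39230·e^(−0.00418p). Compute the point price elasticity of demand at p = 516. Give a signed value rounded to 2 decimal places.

dQ_d/dp = −0.00418·Q_d = -18.9703. At p = 516, Q_d = 4538.34.
Ed = (dQ_d/dp)·(p/Q_d) = (-18.9703) × (516/4538.34) = -2.1568…

-2.16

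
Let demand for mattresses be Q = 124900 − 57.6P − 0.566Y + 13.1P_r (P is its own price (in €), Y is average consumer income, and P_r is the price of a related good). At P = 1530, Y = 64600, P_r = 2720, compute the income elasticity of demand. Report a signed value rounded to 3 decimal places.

-1.020

At the given values, Q = 124900 − 57.6(1530) − 0.566(64600) + 13.1(2720) = 35840.4.
∂Q/∂Y = -0.566.
E = (-0.566) × (64600/35840.4) = -1.02017…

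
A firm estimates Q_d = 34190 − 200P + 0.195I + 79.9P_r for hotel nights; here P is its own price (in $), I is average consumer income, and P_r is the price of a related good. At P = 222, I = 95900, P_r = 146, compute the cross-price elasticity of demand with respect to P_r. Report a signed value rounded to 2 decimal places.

0.58

At the given values, Q_d = 34190 − 200(222) + 0.195(95900) + 79.9(146) = 20155.9.
∂Q_d/∂P_r = 79.9.
E = (79.9) × (146/20155.9) = 0.5787…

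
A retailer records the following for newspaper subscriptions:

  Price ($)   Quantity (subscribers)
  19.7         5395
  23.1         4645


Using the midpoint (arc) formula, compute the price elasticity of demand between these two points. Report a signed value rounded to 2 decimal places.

-0.94

%ΔQ = (4645 − 5395) / [(5395 + 4645)/2] = -750/5020 = -0.149402…
%ΔP = (23.1 − 19.7) / [(19.7 + 23.1)/2] = 3.4/21.4 = 0.158878…
Arc Ed = %ΔQ / %ΔP = (-750/5020) / (3.4/21.4) = -0.9403…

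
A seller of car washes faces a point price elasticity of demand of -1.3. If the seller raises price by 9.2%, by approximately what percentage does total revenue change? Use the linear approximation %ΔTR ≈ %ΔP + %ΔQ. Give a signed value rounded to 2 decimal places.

%ΔQ ≈ Ed × %ΔP = (-1.3) × (+9.2%) = -11.9600%
%ΔTR ≈ %ΔP + %ΔQ = (+9.2%) + (-11.9600%) = -2.7600%

-2.76%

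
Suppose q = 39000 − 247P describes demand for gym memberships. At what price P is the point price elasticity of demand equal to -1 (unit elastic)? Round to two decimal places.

78.95

Ed = −247P/(39000 − 247P). Set this equal to -1:
247P = 1·(39000 − 247P) ⇒ 247P(1 + 1) = 1·39000
P = 1·39000 / (247·2) = 78.9473…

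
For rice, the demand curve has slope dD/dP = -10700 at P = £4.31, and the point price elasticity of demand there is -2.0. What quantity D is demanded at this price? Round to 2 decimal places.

Ed = (dD/dP)·(P/D) ⇒ D = (dD/dP)·P/Ed = (-10700)·4.31/(-2.0) = 23058.5

23058.50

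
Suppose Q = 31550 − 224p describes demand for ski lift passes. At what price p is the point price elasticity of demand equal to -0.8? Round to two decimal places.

62.60

Ed = −224p/(31550 − 224p). Set this equal to -0.8:
224p = 0.8·(31550 − 224p) ⇒ 224p(1 + 0.8) = 0.8·31550
p = 0.8·31550 / (224·1.8) = 62.5992…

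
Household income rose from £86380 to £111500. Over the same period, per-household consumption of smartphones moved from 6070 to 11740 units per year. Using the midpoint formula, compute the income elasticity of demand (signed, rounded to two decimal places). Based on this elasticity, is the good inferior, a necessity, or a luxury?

%ΔQ = (11740 − 6070)/[( 6070 + 11740)/2] = 5670/8905 = 0.636720…
%ΔIncome = (111500 − 86380)/[( 86380 + 111500)/2] = 25120/98940 = 0.253891…
E_income = (5670/8905) / (25120/98940) = 2.5078…
E_income > 1 ⇒ normal good, luxury.

2.51; luxury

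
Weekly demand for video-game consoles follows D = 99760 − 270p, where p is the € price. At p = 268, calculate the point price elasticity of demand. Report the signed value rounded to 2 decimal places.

-2.64

dD/dp = −270. At p = 268, D = 99760 − 270(268) = 27400.
Ed = (dD/dp)·(p/D) = −270 × (268/27400) = -2.6408…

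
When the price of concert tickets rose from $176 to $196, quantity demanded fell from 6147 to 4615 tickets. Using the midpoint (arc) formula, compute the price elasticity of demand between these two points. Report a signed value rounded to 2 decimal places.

-2.65

%ΔQ = (4615 − 6147) / [(6147 + 4615)/2] = -1532/5381 = -0.284705…
%ΔP = (196 − 176) / [(176 + 196)/2] = 20/186 = 0.107526…
Arc Ed = %ΔQ / %ΔP = (-1532/5381) / (20/186) = -2.6477…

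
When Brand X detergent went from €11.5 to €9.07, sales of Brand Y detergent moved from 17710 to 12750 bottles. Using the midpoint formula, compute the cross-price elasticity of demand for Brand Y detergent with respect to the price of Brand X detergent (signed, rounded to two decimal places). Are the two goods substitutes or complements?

%ΔQ_{Brand Y detergent} = (12750 − 17710)/avg = -4960/15230 = -0.325673…
%ΔP_{Brand X detergent} = (9.07 − 11.5)/avg = -2.43/10.285 = -0.236266…
E_cross = (-4960/15230) / (-2.43/10.285) = 1.3784…
E_cross > 0 ⇒ the goods are substitutes.

1.38; substitutes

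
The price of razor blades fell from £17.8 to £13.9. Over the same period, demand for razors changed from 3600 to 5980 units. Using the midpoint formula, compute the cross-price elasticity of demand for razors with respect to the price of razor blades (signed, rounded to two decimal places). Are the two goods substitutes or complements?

-2.02; complements

%ΔQ_{razors} = (5980 − 3600)/avg = 2380/4790 = 0.496868…
%ΔP_{razor blades} = (13.9 − 17.8)/avg = -3.9/15.85 = -0.246056…
E_cross = (2380/4790) / (-3.9/15.85) = -2.0193…
E_cross < 0 ⇒ the goods are complements.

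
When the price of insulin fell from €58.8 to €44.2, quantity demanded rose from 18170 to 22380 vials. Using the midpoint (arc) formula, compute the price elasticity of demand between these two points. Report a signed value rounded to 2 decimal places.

-0.73

%ΔQ = (22380 − 18170) / [(18170 + 22380)/2] = 4210/20275 = 0.207644…
%ΔP = (44.2 − 58.8) / [(58.8 + 44.2)/2] = -14.6/51.5 = -0.283495…
Arc Ed = %ΔQ / %ΔP = (4210/20275) / (-14.6/51.5) = -0.7324…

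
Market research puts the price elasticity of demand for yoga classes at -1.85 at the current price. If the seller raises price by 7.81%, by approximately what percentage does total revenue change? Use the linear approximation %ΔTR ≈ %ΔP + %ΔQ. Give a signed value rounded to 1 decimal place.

-6.6%

%ΔQ ≈ Ed × %ΔP = (-1.85) × (+7.81%) = -14.4485%
%ΔTR ≈ %ΔP + %ΔQ = (+7.81%) + (-14.4485%) = -6.6385%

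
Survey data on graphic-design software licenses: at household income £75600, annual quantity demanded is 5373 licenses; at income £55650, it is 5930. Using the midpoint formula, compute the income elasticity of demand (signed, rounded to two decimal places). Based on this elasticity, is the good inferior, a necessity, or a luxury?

%ΔQ = (5930 − 5373)/[( 5373 + 5930)/2] = 557/5651.5 = 0.098557…
%ΔIncome = (55650 − 75600)/[( 75600 + 55650)/2] = -19950/65625 = -0.304
E_income = (557/5651.5) / (-19950/65625) = -0.3242…
E_income < 0 ⇒ inferior good.

-0.32; inferior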